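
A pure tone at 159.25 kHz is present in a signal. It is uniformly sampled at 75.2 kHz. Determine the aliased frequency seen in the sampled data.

159.25 kHz mod fs = 8.85 kHz.
8.85 kHz ≤ fs/2 = 37.6 kHz, appears at 8.85 kHz.

8.85 kHz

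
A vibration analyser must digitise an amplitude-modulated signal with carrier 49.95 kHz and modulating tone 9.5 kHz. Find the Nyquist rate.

AM sidebands sit at fc ± fm = 40.45 kHz and 59.45 kHz.
Highest-frequency component: 59.45 kHz.
Nyquist rate = 2 × 59.45 kHz = 118.9 kHz.

118.9 kHz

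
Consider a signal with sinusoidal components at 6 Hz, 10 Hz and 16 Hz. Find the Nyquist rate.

32 Hz

Highest-frequency component: 16 Hz.
Nyquist rate = 2 × 16 Hz = 32 Hz.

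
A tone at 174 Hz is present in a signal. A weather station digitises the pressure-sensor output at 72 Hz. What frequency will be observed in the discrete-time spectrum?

30 Hz

174 Hz mod fs = 30 Hz.
30 Hz ≤ fs/2 = 36 Hz, appears at 30 Hz.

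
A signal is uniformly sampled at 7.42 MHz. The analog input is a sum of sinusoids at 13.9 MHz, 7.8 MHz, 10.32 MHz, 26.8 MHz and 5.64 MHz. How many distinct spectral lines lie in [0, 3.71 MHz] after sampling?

fs/2 = 3.71 MHz.
13.9 MHz mod fs = 6.48 MHz.
6.48 MHz > fs/2 = 3.71 MHz, folds to fs − 6.48 MHz = 0.94 MHz.
7.8 MHz mod fs = 0.38 MHz.
0.38 MHz ≤ fs/2 = 3.71 MHz, appears at 0.38 MHz.
10.32 MHz mod fs = 2.9 MHz.
2.9 MHz ≤ fs/2 = 3.71 MHz, appears at 2.9 MHz.
26.8 MHz mod fs = 4.54 MHz.
4.54 MHz > fs/2 = 3.71 MHz, folds to fs − 4.54 MHz = 2.88 MHz.
5.64 MHz > fs/2 = 3.71 MHz, folds to fs − 5.64 MHz = 1.78 MHz.
Distinct values: {0.38 MHz, 0.94 MHz, 1.78 MHz, 2.88 MHz, 2.9 MHz} → 5.

5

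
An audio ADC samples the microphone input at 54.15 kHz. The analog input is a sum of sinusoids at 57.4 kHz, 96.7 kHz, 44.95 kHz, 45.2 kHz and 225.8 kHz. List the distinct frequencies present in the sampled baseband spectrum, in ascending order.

3.25 kHz, 8.95 kHz, 9.2 kHz, 11.6 kHz

fs/2 = 27.075 kHz.
57.4 kHz mod fs = 3.25 kHz.
3.25 kHz ≤ fs/2 = 27.075 kHz, appears at 3.25 kHz.
96.7 kHz mod fs = 42.55 kHz.
42.55 kHz > fs/2 = 27.075 kHz, folds to fs − 42.55 kHz = 11.6 kHz.
44.95 kHz > fs/2 = 27.075 kHz, folds to fs − 44.95 kHz = 9.2 kHz.
45.2 kHz > fs/2 = 27.075 kHz, folds to fs − 45.2 kHz = 8.95 kHz.
225.8 kHz mod fs = 9.2 kHz.
9.2 kHz ≤ fs/2 = 27.075 kHz, appears at 9.2 kHz.
Distinct values: {3.25 kHz, 8.95 kHz, 9.2 kHz, 11.6 kHz}.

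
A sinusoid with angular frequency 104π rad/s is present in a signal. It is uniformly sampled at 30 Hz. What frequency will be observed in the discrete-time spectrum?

8 Hz

ω = 104π rad/s → f = ω/(2π) = 52 Hz.
52 Hz mod fs = 22 Hz.
22 Hz > fs/2 = 15 Hz, folds to fs − 22 Hz = 8 Hz.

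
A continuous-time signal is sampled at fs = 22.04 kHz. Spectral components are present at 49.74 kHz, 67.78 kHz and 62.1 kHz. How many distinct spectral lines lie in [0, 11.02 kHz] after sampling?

fs/2 = 11.02 kHz.
49.74 kHz mod fs = 5.66 kHz.
5.66 kHz ≤ fs/2 = 11.02 kHz, appears at 5.66 kHz.
67.78 kHz mod fs = 1.66 kHz.
1.66 kHz ≤ fs/2 = 11.02 kHz, appears at 1.66 kHz.
62.1 kHz mod fs = 18.02 kHz.
18.02 kHz > fs/2 = 11.02 kHz, folds to fs − 18.02 kHz = 4.02 kHz.
Distinct values: {1.66 kHz, 4.02 kHz, 5.66 kHz} → 3.

3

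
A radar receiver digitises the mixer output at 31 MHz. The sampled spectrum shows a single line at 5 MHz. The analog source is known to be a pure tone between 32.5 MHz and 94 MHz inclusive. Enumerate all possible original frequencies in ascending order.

Frequencies that alias to 5 MHz are k·fs ± 5 MHz for integer k ≥ 0.
k=0: 5 MHz.
k=1: 26 MHz, 36 MHz.
k=2: 57 MHz, 67 MHz.
k=3: 88 MHz, 98 MHz.
k=4: 119 MHz, 129 MHz.
Within [32.5 MHz, 94 MHz]: 36 MHz, 57 MHz, 67 MHz, 88 MHz.

36 MHz, 57 MHz, 67 MHz, 88 MHz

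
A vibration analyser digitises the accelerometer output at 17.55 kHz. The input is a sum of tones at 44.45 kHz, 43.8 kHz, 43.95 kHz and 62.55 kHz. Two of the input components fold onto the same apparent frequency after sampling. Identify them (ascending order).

43.8 kHz, 43.95 kHz

fs/2 = 8.775 kHz.
44.45 kHz mod fs = 9.35 kHz.
9.35 kHz > fs/2 = 8.775 kHz, folds to fs − 9.35 kHz = 8.2 kHz.
43.8 kHz mod fs = 8.7 kHz.
8.7 kHz ≤ fs/2 = 8.775 kHz, appears at 8.7 kHz.
43.95 kHz mod fs = 8.85 kHz.
8.85 kHz > fs/2 = 8.775 kHz, folds to fs − 8.85 kHz = 8.7 kHz.
62.55 kHz mod fs = 9.9 kHz.
9.9 kHz > fs/2 = 8.775 kHz, folds to fs − 9.9 kHz = 7.65 kHz.
43.8 kHz and 43.95 kHz both map to 8.7 kHz.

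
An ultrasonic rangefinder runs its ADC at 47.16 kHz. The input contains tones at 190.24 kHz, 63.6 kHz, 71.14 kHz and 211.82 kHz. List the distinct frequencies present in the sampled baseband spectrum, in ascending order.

fs/2 = 23.58 kHz.
190.24 kHz mod fs = 1.6 kHz.
1.6 kHz ≤ fs/2 = 23.58 kHz, appears at 1.6 kHz.
63.6 kHz mod fs = 16.44 kHz.
16.44 kHz ≤ fs/2 = 23.58 kHz, appears at 16.44 kHz.
71.14 kHz mod fs = 23.98 kHz.
23.98 kHz > fs/2 = 23.58 kHz, folds to fs − 23.98 kHz = 23.18 kHz.
211.82 kHz mod fs = 23.18 kHz.
23.18 kHz ≤ fs/2 = 23.58 kHz, appears at 23.18 kHz.
Distinct values: {1.6 kHz, 16.44 kHz, 23.18 kHz}.

1.6 kHz, 16.44 kHz, 23.18 kHz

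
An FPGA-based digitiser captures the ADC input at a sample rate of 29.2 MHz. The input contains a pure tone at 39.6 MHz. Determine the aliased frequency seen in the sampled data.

39.6 MHz mod fs = 10.4 MHz.
10.4 MHz ≤ fs/2 = 14.6 MHz, appears at 10.4 MHz.

10.4 MHz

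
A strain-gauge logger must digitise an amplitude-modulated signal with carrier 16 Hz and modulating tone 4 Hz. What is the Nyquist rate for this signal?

AM sidebands sit at fc ± fm = 12 Hz and 20 Hz.
Highest-frequency component: 20 Hz.
Nyquist rate = 2 × 20 Hz = 40 Hz.

40 Hz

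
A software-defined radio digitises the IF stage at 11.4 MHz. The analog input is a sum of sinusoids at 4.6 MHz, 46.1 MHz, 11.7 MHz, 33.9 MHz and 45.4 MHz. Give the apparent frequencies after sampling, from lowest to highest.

fs/2 = 5.7 MHz.
4.6 MHz ≤ fs/2 = 5.7 MHz, passes unchanged.
46.1 MHz mod fs = 0.5 MHz.
0.5 MHz ≤ fs/2 = 5.7 MHz, appears at 0.5 MHz.
11.7 MHz mod fs = 0.3 MHz.
0.3 MHz ≤ fs/2 = 5.7 MHz, appears at 0.3 MHz.
33.9 MHz mod fs = 11.1 MHz.
11.1 MHz > fs/2 = 5.7 MHz, folds to fs − 11.1 MHz = 0.3 MHz.
45.4 MHz mod fs = 11.2 MHz.
11.2 MHz > fs/2 = 5.7 MHz, folds to fs − 11.2 MHz = 0.2 MHz.
Distinct values: {0.2 MHz, 0.3 MHz, 0.5 MHz, 4.6 MHz}.

0.2 MHz, 0.3 MHz, 0.5 MHz, 4.6 MHz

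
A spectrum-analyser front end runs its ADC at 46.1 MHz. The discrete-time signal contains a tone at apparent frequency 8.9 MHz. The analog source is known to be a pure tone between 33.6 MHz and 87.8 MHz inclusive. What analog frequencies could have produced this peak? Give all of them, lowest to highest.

Frequencies that alias to 8.9 MHz are k·fs ± 8.9 MHz for integer k ≥ 0.
k=0: 8.9 MHz.
k=1: 37.2 MHz, 55 MHz.
k=2: 83.3 MHz, 101.1 MHz.
k=3: 129.4 MHz, 147.2 MHz.
Within [33.6 MHz, 87.8 MHz]: 37.2 MHz, 55 MHz, 83.3 MHz.

37.2 MHz, 55 MHz, 83.3 MHz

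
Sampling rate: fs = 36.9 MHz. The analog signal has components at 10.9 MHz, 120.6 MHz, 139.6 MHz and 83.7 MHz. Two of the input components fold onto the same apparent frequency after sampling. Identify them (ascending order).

fs/2 = 18.45 MHz.
10.9 MHz ≤ fs/2 = 18.45 MHz, passes unchanged.
120.6 MHz mod fs = 9.9 MHz.
9.9 MHz ≤ fs/2 = 18.45 MHz, appears at 9.9 MHz.
139.6 MHz mod fs = 28.9 MHz.
28.9 MHz > fs/2 = 18.45 MHz, folds to fs − 28.9 MHz = 8 MHz.
83.7 MHz mod fs = 9.9 MHz.
9.9 MHz ≤ fs/2 = 18.45 MHz, appears at 9.9 MHz.
83.7 MHz and 120.6 MHz both map to 9.9 MHz.

83.7 MHz, 120.6 MHz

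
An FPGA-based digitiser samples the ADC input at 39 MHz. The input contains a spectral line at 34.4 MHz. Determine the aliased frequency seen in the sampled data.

4.6 MHz

34.4 MHz > fs/2 = 19.5 MHz, folds to fs − 34.4 MHz = 4.6 MHz.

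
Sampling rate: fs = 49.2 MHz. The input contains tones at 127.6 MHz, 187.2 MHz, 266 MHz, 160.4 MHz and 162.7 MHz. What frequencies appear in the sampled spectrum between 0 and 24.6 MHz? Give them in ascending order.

9.6 MHz, 12.8 MHz, 15.1 MHz, 20 MHz

fs/2 = 24.6 MHz.
127.6 MHz mod fs = 29.2 MHz.
29.2 MHz > fs/2 = 24.6 MHz, folds to fs − 29.2 MHz = 20 MHz.
187.2 MHz mod fs = 39.6 MHz.
39.6 MHz > fs/2 = 24.6 MHz, folds to fs − 39.6 MHz = 9.6 MHz.
266 MHz mod fs = 20 MHz.
20 MHz ≤ fs/2 = 24.6 MHz, appears at 20 MHz.
160.4 MHz mod fs = 12.8 MHz.
12.8 MHz ≤ fs/2 = 24.6 MHz, appears at 12.8 MHz.
162.7 MHz mod fs = 15.1 MHz.
15.1 MHz ≤ fs/2 = 24.6 MHz, appears at 15.1 MHz.
Distinct values: {9.6 MHz, 12.8 MHz, 15.1 MHz, 20 MHz}.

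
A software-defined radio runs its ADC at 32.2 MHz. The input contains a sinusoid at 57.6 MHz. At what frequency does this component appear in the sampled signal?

57.6 MHz mod fs = 25.4 MHz.
25.4 MHz > fs/2 = 16.1 MHz, folds to fs − 25.4 MHz = 6.8 MHz.

6.8 MHz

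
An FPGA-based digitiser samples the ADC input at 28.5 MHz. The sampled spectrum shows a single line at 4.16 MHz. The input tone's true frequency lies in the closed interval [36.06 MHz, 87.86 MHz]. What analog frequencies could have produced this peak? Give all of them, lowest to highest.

52.84 MHz, 61.16 MHz, 81.34 MHz

Frequencies that alias to 4.16 MHz are k·fs ± 4.16 MHz for integer k ≥ 0.
k=0: 4.16 MHz.
k=1: 24.34 MHz, 32.66 MHz.
k=2: 52.84 MHz, 61.16 MHz.
k=3: 81.34 MHz, 89.66 MHz.
k=4: 109.84 MHz, 118.16 MHz.
Within [36.06 MHz, 87.86 MHz]: 52.84 MHz, 61.16 MHz, 81.34 MHz.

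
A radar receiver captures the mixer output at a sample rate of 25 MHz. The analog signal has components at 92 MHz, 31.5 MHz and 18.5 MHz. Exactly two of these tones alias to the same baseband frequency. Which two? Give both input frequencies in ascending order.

18.5 MHz, 31.5 MHz

fs/2 = 12.5 MHz.
92 MHz mod fs = 17 MHz.
17 MHz > fs/2 = 12.5 MHz, folds to fs − 17 MHz = 8 MHz.
31.5 MHz mod fs = 6.5 MHz.
6.5 MHz ≤ fs/2 = 12.5 MHz, appears at 6.5 MHz.
18.5 MHz > fs/2 = 12.5 MHz, folds to fs − 18.5 MHz = 6.5 MHz.
18.5 MHz and 31.5 MHz both map to 6.5 MHz.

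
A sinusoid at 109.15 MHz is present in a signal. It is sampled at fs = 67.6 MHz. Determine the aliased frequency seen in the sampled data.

26.05 MHz

109.15 MHz mod fs = 41.55 MHz.
41.55 MHz > fs/2 = 33.8 MHz, folds to fs − 41.55 MHz = 26.05 MHz.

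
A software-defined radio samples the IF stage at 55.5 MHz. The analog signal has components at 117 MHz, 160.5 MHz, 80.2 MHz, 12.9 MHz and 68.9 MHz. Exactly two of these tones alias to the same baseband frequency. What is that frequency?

6 MHz

fs/2 = 27.75 MHz.
117 MHz mod fs = 6 MHz.
6 MHz ≤ fs/2 = 27.75 MHz, appears at 6 MHz.
160.5 MHz mod fs = 49.5 MHz.
49.5 MHz > fs/2 = 27.75 MHz, folds to fs − 49.5 MHz = 6 MHz.
80.2 MHz mod fs = 24.7 MHz.
24.7 MHz ≤ fs/2 = 27.75 MHz, appears at 24.7 MHz.
12.9 MHz ≤ fs/2 = 27.75 MHz, passes unchanged.
68.9 MHz mod fs = 13.4 MHz.
13.4 MHz ≤ fs/2 = 27.75 MHz, appears at 13.4 MHz.
117 MHz and 160.5 MHz both map to 6 MHz.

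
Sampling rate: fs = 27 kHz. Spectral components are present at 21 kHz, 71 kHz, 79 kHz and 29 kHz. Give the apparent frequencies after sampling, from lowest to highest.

2 kHz, 6 kHz, 10 kHz

fs/2 = 13.5 kHz.
21 kHz > fs/2 = 13.5 kHz, folds to fs − 21 kHz = 6 kHz.
71 kHz mod fs = 17 kHz.
17 kHz > fs/2 = 13.5 kHz, folds to fs − 17 kHz = 10 kHz.
79 kHz mod fs = 25 kHz.
25 kHz > fs/2 = 13.5 kHz, folds to fs − 25 kHz = 2 kHz.
29 kHz mod fs = 2 kHz.
2 kHz ≤ fs/2 = 13.5 kHz, appears at 2 kHz.
Distinct values: {2 kHz, 6 kHz, 10 kHz}.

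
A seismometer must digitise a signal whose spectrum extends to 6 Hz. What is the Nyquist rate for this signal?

Nyquist rate = 2 × 6 Hz = 12 Hz.

12 Hz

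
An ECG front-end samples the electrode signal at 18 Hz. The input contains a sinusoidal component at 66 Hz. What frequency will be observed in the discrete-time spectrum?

6 Hz

66 Hz mod fs = 12 Hz.
12 Hz > fs/2 = 9 Hz, folds to fs − 12 Hz = 6 Hz.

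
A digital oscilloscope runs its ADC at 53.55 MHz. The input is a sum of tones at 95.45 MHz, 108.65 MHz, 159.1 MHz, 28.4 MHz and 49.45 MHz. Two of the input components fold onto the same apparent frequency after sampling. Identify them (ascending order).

fs/2 = 26.775 MHz.
95.45 MHz mod fs = 41.9 MHz.
41.9 MHz > fs/2 = 26.775 MHz, folds to fs − 41.9 MHz = 11.65 MHz.
108.65 MHz mod fs = 1.55 MHz.
1.55 MHz ≤ fs/2 = 26.775 MHz, appears at 1.55 MHz.
159.1 MHz mod fs = 52 MHz.
52 MHz > fs/2 = 26.775 MHz, folds to fs − 52 MHz = 1.55 MHz.
28.4 MHz > fs/2 = 26.775 MHz, folds to fs − 28.4 MHz = 25.15 MHz.
49.45 MHz > fs/2 = 26.775 MHz, folds to fs − 49.45 MHz = 4.1 MHz.
108.65 MHz and 159.1 MHz both map to 1.55 MHz.

108.65 MHz, 159.1 MHz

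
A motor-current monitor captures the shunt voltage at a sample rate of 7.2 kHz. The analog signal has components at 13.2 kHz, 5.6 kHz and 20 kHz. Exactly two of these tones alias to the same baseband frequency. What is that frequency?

fs/2 = 3.6 kHz.
13.2 kHz mod fs = 6 kHz.
6 kHz > fs/2 = 3.6 kHz, folds to fs − 6 kHz = 1.2 kHz.
5.6 kHz > fs/2 = 3.6 kHz, folds to fs − 5.6 kHz = 1.6 kHz.
20 kHz mod fs = 5.6 kHz.
5.6 kHz > fs/2 = 3.6 kHz, folds to fs − 5.6 kHz = 1.6 kHz.
5.6 kHz and 20 kHz both map to 1.6 kHz.

1.6 kHz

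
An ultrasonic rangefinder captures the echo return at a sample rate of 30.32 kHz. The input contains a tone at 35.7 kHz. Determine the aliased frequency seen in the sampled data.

35.7 kHz mod fs = 5.38 kHz.
5.38 kHz ≤ fs/2 = 15.16 kHz, appears at 5.38 kHz.

5.38 kHz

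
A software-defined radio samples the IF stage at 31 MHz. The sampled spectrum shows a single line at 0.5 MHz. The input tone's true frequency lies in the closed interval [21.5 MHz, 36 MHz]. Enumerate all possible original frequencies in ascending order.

30.5 MHz, 31.5 MHz

Frequencies that alias to 0.5 MHz are k·fs ± 0.5 MHz for integer k ≥ 0.
k=0: 0.5 MHz.
k=1: 30.5 MHz, 31.5 MHz.
k=2: 61.5 MHz, 62.5 MHz.
Within [21.5 MHz, 36 MHz]: 30.5 MHz, 31.5 MHz.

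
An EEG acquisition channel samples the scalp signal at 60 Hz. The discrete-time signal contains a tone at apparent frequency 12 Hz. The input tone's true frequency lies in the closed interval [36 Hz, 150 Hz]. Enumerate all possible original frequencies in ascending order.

Frequencies that alias to 12 Hz are k·fs ± 12 Hz for integer k ≥ 0.
k=0: 12 Hz.
k=1: 48 Hz, 72 Hz.
k=2: 108 Hz, 132 Hz.
k=3: 168 Hz, 192 Hz.
Within [36 Hz, 150 Hz]: 48 Hz, 72 Hz, 108 Hz, 132 Hz.

48 Hz, 72 Hz, 108 Hz, 132 Hz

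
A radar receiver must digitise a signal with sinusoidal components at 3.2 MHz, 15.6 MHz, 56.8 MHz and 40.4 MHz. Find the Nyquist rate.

113.6 MHz

Highest-frequency component: 56.8 MHz.
Nyquist rate = 2 × 56.8 MHz = 113.6 MHz.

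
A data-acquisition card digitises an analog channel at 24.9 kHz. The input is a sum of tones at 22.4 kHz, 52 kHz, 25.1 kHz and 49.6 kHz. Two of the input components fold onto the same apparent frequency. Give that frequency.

fs/2 = 12.45 kHz.
22.4 kHz > fs/2 = 12.45 kHz, folds to fs − 22.4 kHz = 2.5 kHz.
52 kHz mod fs = 2.2 kHz.
2.2 kHz ≤ fs/2 = 12.45 kHz, appears at 2.2 kHz.
25.1 kHz mod fs = 0.2 kHz.
0.2 kHz ≤ fs/2 = 12.45 kHz, appears at 0.2 kHz.
49.6 kHz mod fs = 24.7 kHz.
24.7 kHz > fs/2 = 12.45 kHz, folds to fs − 24.7 kHz = 0.2 kHz.
25.1 kHz and 49.6 kHz both map to 0.2 kHz.

0.2 kHz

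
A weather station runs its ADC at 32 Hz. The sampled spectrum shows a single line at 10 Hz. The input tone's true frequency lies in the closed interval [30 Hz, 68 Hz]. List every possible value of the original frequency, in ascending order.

42 Hz, 54 Hz

Frequencies that alias to 10 Hz are k·fs ± 10 Hz for integer k ≥ 0.
k=0: 10 Hz.
k=1: 22 Hz, 42 Hz.
k=2: 54 Hz, 74 Hz.
k=3: 86 Hz, 106 Hz.
Within [30 Hz, 68 Hz]: 42 Hz, 54 Hz.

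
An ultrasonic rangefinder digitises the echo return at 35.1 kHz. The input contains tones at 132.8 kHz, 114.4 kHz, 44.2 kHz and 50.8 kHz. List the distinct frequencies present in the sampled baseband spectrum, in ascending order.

fs/2 = 17.55 kHz.
132.8 kHz mod fs = 27.5 kHz.
27.5 kHz > fs/2 = 17.55 kHz, folds to fs − 27.5 kHz = 7.6 kHz.
114.4 kHz mod fs = 9.1 kHz.
9.1 kHz ≤ fs/2 = 17.55 kHz, appears at 9.1 kHz.
44.2 kHz mod fs = 9.1 kHz.
9.1 kHz ≤ fs/2 = 17.55 kHz, appears at 9.1 kHz.
50.8 kHz mod fs = 15.7 kHz.
15.7 kHz ≤ fs/2 = 17.55 kHz, appears at 15.7 kHz.
Distinct values: {7.6 kHz, 9.1 kHz, 15.7 kHz}.

7.6 kHz, 9.1 kHz, 15.7 kHz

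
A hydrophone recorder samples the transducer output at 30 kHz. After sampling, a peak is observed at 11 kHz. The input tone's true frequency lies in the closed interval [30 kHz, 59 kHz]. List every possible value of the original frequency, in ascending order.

41 kHz, 49 kHz

Frequencies that alias to 11 kHz are k·fs ± 11 kHz for integer k ≥ 0.
k=0: 11 kHz.
k=1: 19 kHz, 41 kHz.
k=2: 49 kHz, 71 kHz.
k=3: 79 kHz, 101 kHz.
Within [30 kHz, 59 kHz]: 41 kHz, 49 kHz.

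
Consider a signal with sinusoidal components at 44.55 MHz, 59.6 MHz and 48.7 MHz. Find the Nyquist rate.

119.2 MHz

Highest-frequency component: 59.6 MHz.
Nyquist rate = 2 × 59.6 MHz = 119.2 MHz.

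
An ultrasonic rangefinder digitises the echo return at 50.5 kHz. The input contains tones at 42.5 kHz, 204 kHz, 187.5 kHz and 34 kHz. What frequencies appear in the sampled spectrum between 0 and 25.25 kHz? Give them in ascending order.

fs/2 = 25.25 kHz.
42.5 kHz > fs/2 = 25.25 kHz, folds to fs − 42.5 kHz = 8 kHz.
204 kHz mod fs = 2 kHz.
2 kHz ≤ fs/2 = 25.25 kHz, appears at 2 kHz.
187.5 kHz mod fs = 36 kHz.
36 kHz > fs/2 = 25.25 kHz, folds to fs − 36 kHz = 14.5 kHz.
34 kHz > fs/2 = 25.25 kHz, folds to fs − 34 kHz = 16.5 kHz.
Distinct values: {2 kHz, 8 kHz, 14.5 kHz, 16.5 kHz}.

2 kHz, 8 kHz, 14.5 kHz, 16.5 kHz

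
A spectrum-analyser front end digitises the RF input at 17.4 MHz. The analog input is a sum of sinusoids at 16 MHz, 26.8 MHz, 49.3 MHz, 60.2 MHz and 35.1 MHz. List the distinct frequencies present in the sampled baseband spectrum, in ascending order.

fs/2 = 8.7 MHz.
16 MHz > fs/2 = 8.7 MHz, folds to fs − 16 MHz = 1.4 MHz.
26.8 MHz mod fs = 9.4 MHz.
9.4 MHz > fs/2 = 8.7 MHz, folds to fs − 9.4 MHz = 8 MHz.
49.3 MHz mod fs = 14.5 MHz.
14.5 MHz > fs/2 = 8.7 MHz, folds to fs − 14.5 MHz = 2.9 MHz.
60.2 MHz mod fs = 8 MHz.
8 MHz ≤ fs/2 = 8.7 MHz, appears at 8 MHz.
35.1 MHz mod fs = 0.3 MHz.
0.3 MHz ≤ fs/2 = 8.7 MHz, appears at 0.3 MHz.
Distinct values: {0.3 MHz, 1.4 MHz, 2.9 MHz, 8 MHz}.

0.3 MHz, 1.4 MHz, 2.9 MHz, 8 MHz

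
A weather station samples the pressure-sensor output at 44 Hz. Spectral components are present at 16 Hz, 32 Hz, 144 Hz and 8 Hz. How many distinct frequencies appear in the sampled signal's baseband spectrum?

3

fs/2 = 22 Hz.
16 Hz ≤ fs/2 = 22 Hz, passes unchanged.
32 Hz > fs/2 = 22 Hz, folds to fs − 32 Hz = 12 Hz.
144 Hz mod fs = 12 Hz.
12 Hz ≤ fs/2 = 22 Hz, appears at 12 Hz.
8 Hz ≤ fs/2 = 22 Hz, passes unchanged.
Distinct values: {8 Hz, 12 Hz, 16 Hz} → 3.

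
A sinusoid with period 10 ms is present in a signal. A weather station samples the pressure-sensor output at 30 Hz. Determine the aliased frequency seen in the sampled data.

10 Hz

T = 10 ms → f = 1/T = 100 Hz.
100 Hz mod fs = 10 Hz.
10 Hz ≤ fs/2 = 15 Hz, appears at 10 Hz.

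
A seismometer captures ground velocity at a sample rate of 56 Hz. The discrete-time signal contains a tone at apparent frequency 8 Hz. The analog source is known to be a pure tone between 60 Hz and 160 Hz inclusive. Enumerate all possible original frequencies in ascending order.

64 Hz, 104 Hz, 120 Hz, 160 Hz

Frequencies that alias to 8 Hz are k·fs ± 8 Hz for integer k ≥ 0.
k=0: 8 Hz.
k=1: 48 Hz, 64 Hz.
k=2: 104 Hz, 120 Hz.
k=3: 160 Hz, 176 Hz.
k=4: 216 Hz, 232 Hz.
Within [60 Hz, 160 Hz]: 64 Hz, 104 Hz, 120 Hz, 160 Hz.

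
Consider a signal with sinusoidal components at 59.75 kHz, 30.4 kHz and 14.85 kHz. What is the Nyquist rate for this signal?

119.5 kHz

Highest-frequency component: 59.75 kHz.
Nyquist rate = 2 × 59.75 kHz = 119.5 kHz.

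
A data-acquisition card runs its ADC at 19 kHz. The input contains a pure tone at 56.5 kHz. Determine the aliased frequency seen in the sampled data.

0.5 kHz

56.5 kHz mod fs = 18.5 kHz.
18.5 kHz > fs/2 = 9.5 kHz, folds to fs − 18.5 kHz = 0.5 kHz.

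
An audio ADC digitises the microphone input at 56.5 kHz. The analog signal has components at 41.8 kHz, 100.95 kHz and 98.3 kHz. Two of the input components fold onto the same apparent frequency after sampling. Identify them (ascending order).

fs/2 = 28.25 kHz.
41.8 kHz > fs/2 = 28.25 kHz, folds to fs − 41.8 kHz = 14.7 kHz.
100.95 kHz mod fs = 44.45 kHz.
44.45 kHz > fs/2 = 28.25 kHz, folds to fs − 44.45 kHz = 12.05 kHz.
98.3 kHz mod fs = 41.8 kHz.
41.8 kHz > fs/2 = 28.25 kHz, folds to fs − 41.8 kHz = 14.7 kHz.
41.8 kHz and 98.3 kHz both map to 14.7 kHz.

41.8 kHz, 98.3 kHz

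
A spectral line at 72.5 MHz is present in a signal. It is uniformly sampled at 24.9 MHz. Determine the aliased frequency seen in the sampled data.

2.2 MHz

72.5 MHz mod fs = 22.7 MHz.
22.7 MHz > fs/2 = 12.45 MHz, folds to fs − 22.7 MHz = 2.2 MHz.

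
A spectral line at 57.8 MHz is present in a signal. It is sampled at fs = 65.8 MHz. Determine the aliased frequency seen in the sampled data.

57.8 MHz > fs/2 = 32.9 MHz, folds to fs − 57.8 MHz = 8 MHz.

8 MHz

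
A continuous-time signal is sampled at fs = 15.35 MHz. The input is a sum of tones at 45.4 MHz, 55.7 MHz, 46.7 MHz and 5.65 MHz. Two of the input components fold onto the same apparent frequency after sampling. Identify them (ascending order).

45.4 MHz, 46.7 MHz

fs/2 = 7.675 MHz.
45.4 MHz mod fs = 14.7 MHz.
14.7 MHz > fs/2 = 7.675 MHz, folds to fs − 14.7 MHz = 0.65 MHz.
55.7 MHz mod fs = 9.65 MHz.
9.65 MHz > fs/2 = 7.675 MHz, folds to fs − 9.65 MHz = 5.7 MHz.
46.7 MHz mod fs = 0.65 MHz.
0.65 MHz ≤ fs/2 = 7.675 MHz, appears at 0.65 MHz.
5.65 MHz ≤ fs/2 = 7.675 MHz, passes unchanged.
45.4 MHz and 46.7 MHz both map to 0.65 MHz.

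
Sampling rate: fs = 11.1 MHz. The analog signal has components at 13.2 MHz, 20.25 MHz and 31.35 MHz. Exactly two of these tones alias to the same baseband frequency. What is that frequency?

1.95 MHz

fs/2 = 5.55 MHz.
13.2 MHz mod fs = 2.1 MHz.
2.1 MHz ≤ fs/2 = 5.55 MHz, appears at 2.1 MHz.
20.25 MHz mod fs = 9.15 MHz.
9.15 MHz > fs/2 = 5.55 MHz, folds to fs − 9.15 MHz = 1.95 MHz.
31.35 MHz mod fs = 9.15 MHz.
9.15 MHz > fs/2 = 5.55 MHz, folds to fs − 9.15 MHz = 1.95 MHz.
20.25 MHz and 31.35 MHz both map to 1.95 MHz.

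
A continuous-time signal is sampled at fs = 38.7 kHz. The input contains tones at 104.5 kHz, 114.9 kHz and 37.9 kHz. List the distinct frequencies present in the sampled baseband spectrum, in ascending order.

fs/2 = 19.35 kHz.
104.5 kHz mod fs = 27.1 kHz.
27.1 kHz > fs/2 = 19.35 kHz, folds to fs − 27.1 kHz = 11.6 kHz.
114.9 kHz mod fs = 37.5 kHz.
37.5 kHz > fs/2 = 19.35 kHz, folds to fs − 37.5 kHz = 1.2 kHz.
37.9 kHz > fs/2 = 19.35 kHz, folds to fs − 37.9 kHz = 0.8 kHz.
Distinct values: {0.8 kHz, 1.2 kHz, 11.6 kHz}.

0.8 kHz, 1.2 kHz, 11.6 kHz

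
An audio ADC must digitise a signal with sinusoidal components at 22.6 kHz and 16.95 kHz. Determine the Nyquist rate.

45.2 kHz

Highest-frequency component: 22.6 kHz.
Nyquist rate = 2 × 22.6 kHz = 45.2 kHz.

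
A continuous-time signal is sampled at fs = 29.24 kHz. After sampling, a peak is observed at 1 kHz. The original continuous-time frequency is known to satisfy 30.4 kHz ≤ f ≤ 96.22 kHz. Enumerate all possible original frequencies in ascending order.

57.48 kHz, 59.48 kHz, 86.72 kHz, 88.72 kHz

Frequencies that alias to 1 kHz are k·fs ± 1 kHz for integer k ≥ 0.
k=0: 1 kHz.
k=1: 28.24 kHz, 30.24 kHz.
k=2: 57.48 kHz, 59.48 kHz.
k=3: 86.72 kHz, 88.72 kHz.
k=4: 115.96 kHz, 117.96 kHz.
Within [30.4 kHz, 96.22 kHz]: 57.48 kHz, 59.48 kHz, 86.72 kHz, 88.72 kHz.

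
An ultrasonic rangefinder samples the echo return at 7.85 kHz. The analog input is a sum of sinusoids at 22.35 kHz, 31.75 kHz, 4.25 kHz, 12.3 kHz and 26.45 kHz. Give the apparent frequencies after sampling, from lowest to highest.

0.35 kHz, 1.2 kHz, 2.9 kHz, 3.4 kHz, 3.6 kHz

fs/2 = 3.925 kHz.
22.35 kHz mod fs = 6.65 kHz.
6.65 kHz > fs/2 = 3.925 kHz, folds to fs − 6.65 kHz = 1.2 kHz.
31.75 kHz mod fs = 0.35 kHz.
0.35 kHz ≤ fs/2 = 3.925 kHz, appears at 0.35 kHz.
4.25 kHz > fs/2 = 3.925 kHz, folds to fs − 4.25 kHz = 3.6 kHz.
12.3 kHz mod fs = 4.45 kHz.
4.45 kHz > fs/2 = 3.925 kHz, folds to fs − 4.45 kHz = 3.4 kHz.
26.45 kHz mod fs = 2.9 kHz.
2.9 kHz ≤ fs/2 = 3.925 kHz, appears at 2.9 kHz.
Distinct values: {0.35 kHz, 1.2 kHz, 2.9 kHz, 3.4 kHz, 3.6 kHz}.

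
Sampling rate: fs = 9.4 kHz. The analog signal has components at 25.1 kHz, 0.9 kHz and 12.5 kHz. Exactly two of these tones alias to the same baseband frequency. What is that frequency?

fs/2 = 4.7 kHz.
25.1 kHz mod fs = 6.3 kHz.
6.3 kHz > fs/2 = 4.7 kHz, folds to fs − 6.3 kHz = 3.1 kHz.
0.9 kHz ≤ fs/2 = 4.7 kHz, passes unchanged.
12.5 kHz mod fs = 3.1 kHz.
3.1 kHz ≤ fs/2 = 4.7 kHz, appears at 3.1 kHz.
12.5 kHz and 25.1 kHz both map to 3.1 kHz.

3.1 kHz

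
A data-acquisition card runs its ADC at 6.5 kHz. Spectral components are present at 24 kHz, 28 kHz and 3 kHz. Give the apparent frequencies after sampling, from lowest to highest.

fs/2 = 3.25 kHz.
24 kHz mod fs = 4.5 kHz.
4.5 kHz > fs/2 = 3.25 kHz, folds to fs − 4.5 kHz = 2 kHz.
28 kHz mod fs = 2 kHz.
2 kHz ≤ fs/2 = 3.25 kHz, appears at 2 kHz.
3 kHz ≤ fs/2 = 3.25 kHz, passes unchanged.
Distinct values: {2 kHz, 3 kHz}.

2 kHz, 3 kHz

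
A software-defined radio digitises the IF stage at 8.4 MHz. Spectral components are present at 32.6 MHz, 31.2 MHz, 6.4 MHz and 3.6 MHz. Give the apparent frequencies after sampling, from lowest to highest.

1 MHz, 2 MHz, 2.4 MHz, 3.6 MHz

fs/2 = 4.2 MHz.
32.6 MHz mod fs = 7.4 MHz.
7.4 MHz > fs/2 = 4.2 MHz, folds to fs − 7.4 MHz = 1 MHz.
31.2 MHz mod fs = 6 MHz.
6 MHz > fs/2 = 4.2 MHz, folds to fs − 6 MHz = 2.4 MHz.
6.4 MHz > fs/2 = 4.2 MHz, folds to fs − 6.4 MHz = 2 MHz.
3.6 MHz ≤ fs/2 = 4.2 MHz, passes unchanged.
Distinct values: {1 MHz, 2 MHz, 2.4 MHz, 3.6 MHz}.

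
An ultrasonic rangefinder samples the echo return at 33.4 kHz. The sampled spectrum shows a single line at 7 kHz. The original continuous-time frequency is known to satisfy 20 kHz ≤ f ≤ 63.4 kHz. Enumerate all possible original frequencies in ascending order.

Frequencies that alias to 7 kHz are k·fs ± 7 kHz for integer k ≥ 0.
k=0: 7 kHz.
k=1: 26.4 kHz, 40.4 kHz.
k=2: 59.8 kHz, 73.8 kHz.
k=3: 93.2 kHz, 107.2 kHz.
Within [20 kHz, 63.4 kHz]: 26.4 kHz, 40.4 kHz, 59.8 kHz.

26.4 kHz, 40.4 kHz, 59.8 kHz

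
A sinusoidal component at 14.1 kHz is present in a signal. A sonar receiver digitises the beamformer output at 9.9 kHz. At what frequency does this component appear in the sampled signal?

14.1 kHz mod fs = 4.2 kHz.
4.2 kHz ≤ fs/2 = 4.95 kHz, appears at 4.2 kHz.

4.2 kHz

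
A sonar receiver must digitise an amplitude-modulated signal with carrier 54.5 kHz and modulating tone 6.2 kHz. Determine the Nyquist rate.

121.4 kHz

AM sidebands sit at fc ± fm = 48.3 kHz and 60.7 kHz.
Highest-frequency component: 60.7 kHz.
Nyquist rate = 2 × 60.7 kHz = 121.4 kHz.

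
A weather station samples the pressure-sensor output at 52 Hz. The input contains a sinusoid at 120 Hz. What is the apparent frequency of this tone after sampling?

120 Hz mod fs = 16 Hz.
16 Hz ≤ fs/2 = 26 Hz, appears at 16 Hz.

16 Hz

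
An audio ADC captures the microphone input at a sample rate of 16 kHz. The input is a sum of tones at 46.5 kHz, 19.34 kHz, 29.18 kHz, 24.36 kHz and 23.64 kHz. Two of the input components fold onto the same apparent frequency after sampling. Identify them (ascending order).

23.64 kHz, 24.36 kHz

fs/2 = 8 kHz.
46.5 kHz mod fs = 14.5 kHz.
14.5 kHz > fs/2 = 8 kHz, folds to fs − 14.5 kHz = 1.5 kHz.
19.34 kHz mod fs = 3.34 kHz.
3.34 kHz ≤ fs/2 = 8 kHz, appears at 3.34 kHz.
29.18 kHz mod fs = 13.18 kHz.
13.18 kHz > fs/2 = 8 kHz, folds to fs − 13.18 kHz = 2.82 kHz.
24.36 kHz mod fs = 8.36 kHz.
8.36 kHz > fs/2 = 8 kHz, folds to fs − 8.36 kHz = 7.64 kHz.
23.64 kHz mod fs = 7.64 kHz.
7.64 kHz ≤ fs/2 = 8 kHz, appears at 7.64 kHz.
23.64 kHz and 24.36 kHz both map to 7.64 kHz.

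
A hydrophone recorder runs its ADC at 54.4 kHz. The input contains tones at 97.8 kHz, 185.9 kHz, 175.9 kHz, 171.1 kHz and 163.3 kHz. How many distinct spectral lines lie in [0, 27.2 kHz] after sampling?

fs/2 = 27.2 kHz.
97.8 kHz mod fs = 43.4 kHz.
43.4 kHz > fs/2 = 27.2 kHz, folds to fs − 43.4 kHz = 11 kHz.
185.9 kHz mod fs = 22.7 kHz.
22.7 kHz ≤ fs/2 = 27.2 kHz, appears at 22.7 kHz.
175.9 kHz mod fs = 12.7 kHz.
12.7 kHz ≤ fs/2 = 27.2 kHz, appears at 12.7 kHz.
171.1 kHz mod fs = 7.9 kHz.
7.9 kHz ≤ fs/2 = 27.2 kHz, appears at 7.9 kHz.
163.3 kHz mod fs = 0.1 kHz.
0.1 kHz ≤ fs/2 = 27.2 kHz, appears at 0.1 kHz.
Distinct values: {0.1 kHz, 7.9 kHz, 11 kHz, 12.7 kHz, 22.7 kHz} → 5.

5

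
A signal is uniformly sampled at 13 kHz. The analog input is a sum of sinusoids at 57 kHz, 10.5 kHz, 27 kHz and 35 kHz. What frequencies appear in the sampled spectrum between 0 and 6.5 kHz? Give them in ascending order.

fs/2 = 6.5 kHz.
57 kHz mod fs = 5 kHz.
5 kHz ≤ fs/2 = 6.5 kHz, appears at 5 kHz.
10.5 kHz > fs/2 = 6.5 kHz, folds to fs − 10.5 kHz = 2.5 kHz.
27 kHz mod fs = 1 kHz.
1 kHz ≤ fs/2 = 6.5 kHz, appears at 1 kHz.
35 kHz mod fs = 9 kHz.
9 kHz > fs/2 = 6.5 kHz, folds to fs − 9 kHz = 4 kHz.
Distinct values: {1 kHz, 2.5 kHz, 4 kHz, 5 kHz}.

1 kHz, 2.5 kHz, 4 kHz, 5 kHz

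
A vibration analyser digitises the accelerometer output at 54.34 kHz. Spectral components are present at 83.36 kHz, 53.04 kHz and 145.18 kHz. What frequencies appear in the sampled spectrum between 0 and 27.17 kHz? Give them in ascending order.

fs/2 = 27.17 kHz.
83.36 kHz mod fs = 29.02 kHz.
29.02 kHz > fs/2 = 27.17 kHz, folds to fs − 29.02 kHz = 25.32 kHz.
53.04 kHz > fs/2 = 27.17 kHz, folds to fs − 53.04 kHz = 1.3 kHz.
145.18 kHz mod fs = 36.5 kHz.
36.5 kHz > fs/2 = 27.17 kHz, folds to fs − 36.5 kHz = 17.84 kHz.
Distinct values: {1.3 kHz, 17.84 kHz, 25.32 kHz}.

1.3 kHz, 17.84 kHz, 25.32 kHz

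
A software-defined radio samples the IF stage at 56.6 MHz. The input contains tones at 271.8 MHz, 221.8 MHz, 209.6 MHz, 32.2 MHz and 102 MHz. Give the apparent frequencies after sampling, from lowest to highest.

4.6 MHz, 11.2 MHz, 16.8 MHz, 24.4 MHz

fs/2 = 28.3 MHz.
271.8 MHz mod fs = 45.4 MHz.
45.4 MHz > fs/2 = 28.3 MHz, folds to fs − 45.4 MHz = 11.2 MHz.
221.8 MHz mod fs = 52 MHz.
52 MHz > fs/2 = 28.3 MHz, folds to fs − 52 MHz = 4.6 MHz.
209.6 MHz mod fs = 39.8 MHz.
39.8 MHz > fs/2 = 28.3 MHz, folds to fs − 39.8 MHz = 16.8 MHz.
32.2 MHz > fs/2 = 28.3 MHz, folds to fs − 32.2 MHz = 24.4 MHz.
102 MHz mod fs = 45.4 MHz.
45.4 MHz > fs/2 = 28.3 MHz, folds to fs − 45.4 MHz = 11.2 MHz.
Distinct values: {4.6 MHz, 11.2 MHz, 16.8 MHz, 24.4 MHz}.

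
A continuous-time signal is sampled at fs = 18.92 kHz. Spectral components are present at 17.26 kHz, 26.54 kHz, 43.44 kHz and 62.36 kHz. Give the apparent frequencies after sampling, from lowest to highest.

fs/2 = 9.46 kHz.
17.26 kHz > fs/2 = 9.46 kHz, folds to fs − 17.26 kHz = 1.66 kHz.
26.54 kHz mod fs = 7.62 kHz.
7.62 kHz ≤ fs/2 = 9.46 kHz, appears at 7.62 kHz.
43.44 kHz mod fs = 5.6 kHz.
5.6 kHz ≤ fs/2 = 9.46 kHz, appears at 5.6 kHz.
62.36 kHz mod fs = 5.6 kHz.
5.6 kHz ≤ fs/2 = 9.46 kHz, appears at 5.6 kHz.
Distinct values: {1.66 kHz, 5.6 kHz, 7.62 kHz}.

1.66 kHz, 5.6 kHz, 7.62 kHz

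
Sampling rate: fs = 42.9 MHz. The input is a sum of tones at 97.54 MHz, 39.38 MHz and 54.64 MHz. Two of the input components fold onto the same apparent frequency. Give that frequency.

fs/2 = 21.45 MHz.
97.54 MHz mod fs = 11.74 MHz.
11.74 MHz ≤ fs/2 = 21.45 MHz, appears at 11.74 MHz.
39.38 MHz > fs/2 = 21.45 MHz, folds to fs − 39.38 MHz = 3.52 MHz.
54.64 MHz mod fs = 11.74 MHz.
11.74 MHz ≤ fs/2 = 21.45 MHz, appears at 11.74 MHz.
54.64 MHz and 97.54 MHz both map to 11.74 MHz.

11.74 MHz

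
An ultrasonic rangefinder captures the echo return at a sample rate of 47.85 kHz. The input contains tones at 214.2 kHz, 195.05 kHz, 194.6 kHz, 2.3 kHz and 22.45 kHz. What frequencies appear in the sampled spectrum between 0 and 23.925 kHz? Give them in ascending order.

fs/2 = 23.925 kHz.
214.2 kHz mod fs = 22.8 kHz.
22.8 kHz ≤ fs/2 = 23.925 kHz, appears at 22.8 kHz.
195.05 kHz mod fs = 3.65 kHz.
3.65 kHz ≤ fs/2 = 23.925 kHz, appears at 3.65 kHz.
194.6 kHz mod fs = 3.2 kHz.
3.2 kHz ≤ fs/2 = 23.925 kHz, appears at 3.2 kHz.
2.3 kHz ≤ fs/2 = 23.925 kHz, passes unchanged.
22.45 kHz ≤ fs/2 = 23.925 kHz, passes unchanged.
Distinct values: {2.3 kHz, 3.2 kHz, 3.65 kHz, 22.45 kHz, 22.8 kHz}.

2.3 kHz, 3.2 kHz, 3.65 kHz, 22.45 kHz, 22.8 kHz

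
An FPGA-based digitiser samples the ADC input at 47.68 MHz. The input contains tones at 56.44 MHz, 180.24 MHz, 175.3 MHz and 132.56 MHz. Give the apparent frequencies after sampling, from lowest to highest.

8.76 MHz, 10.48 MHz, 15.42 MHz

fs/2 = 23.84 MHz.
56.44 MHz mod fs = 8.76 MHz.
8.76 MHz ≤ fs/2 = 23.84 MHz, appears at 8.76 MHz.
180.24 MHz mod fs = 37.2 MHz.
37.2 MHz > fs/2 = 23.84 MHz, folds to fs − 37.2 MHz = 10.48 MHz.
175.3 MHz mod fs = 32.26 MHz.
32.26 MHz > fs/2 = 23.84 MHz, folds to fs − 32.26 MHz = 15.42 MHz.
132.56 MHz mod fs = 37.2 MHz.
37.2 MHz > fs/2 = 23.84 MHz, folds to fs − 37.2 MHz = 10.48 MHz.
Distinct values: {8.76 MHz, 10.48 MHz, 15.42 MHz}.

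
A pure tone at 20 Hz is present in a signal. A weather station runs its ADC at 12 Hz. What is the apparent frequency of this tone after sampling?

4 Hz

20 Hz mod fs = 8 Hz.
8 Hz > fs/2 = 6 Hz, folds to fs − 8 Hz = 4 Hz.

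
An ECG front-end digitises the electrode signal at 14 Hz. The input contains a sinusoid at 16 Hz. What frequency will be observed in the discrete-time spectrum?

16 Hz mod fs = 2 Hz.
2 Hz ≤ fs/2 = 7 Hz, appears at 2 Hz.

2 Hz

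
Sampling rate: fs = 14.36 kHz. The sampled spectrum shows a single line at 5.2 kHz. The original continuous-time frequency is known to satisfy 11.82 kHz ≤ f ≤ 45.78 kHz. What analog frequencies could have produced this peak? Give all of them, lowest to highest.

Frequencies that alias to 5.2 kHz are k·fs ± 5.2 kHz for integer k ≥ 0.
k=0: 5.2 kHz.
k=1: 9.16 kHz, 19.56 kHz.
k=2: 23.52 kHz, 33.92 kHz.
k=3: 37.88 kHz, 48.28 kHz.
k=4: 52.24 kHz, 62.64 kHz.
Within [11.82 kHz, 45.78 kHz]: 19.56 kHz, 23.52 kHz, 33.92 kHz, 37.88 kHz.

19.56 kHz, 23.52 kHz, 33.92 kHz, 37.88 kHz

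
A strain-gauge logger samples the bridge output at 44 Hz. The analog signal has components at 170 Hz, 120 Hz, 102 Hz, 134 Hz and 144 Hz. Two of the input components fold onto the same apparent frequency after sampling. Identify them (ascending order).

120 Hz, 144 Hz

fs/2 = 22 Hz.
170 Hz mod fs = 38 Hz.
38 Hz > fs/2 = 22 Hz, folds to fs − 38 Hz = 6 Hz.
120 Hz mod fs = 32 Hz.
32 Hz > fs/2 = 22 Hz, folds to fs − 32 Hz = 12 Hz.
102 Hz mod fs = 14 Hz.
14 Hz ≤ fs/2 = 22 Hz, appears at 14 Hz.
134 Hz mod fs = 2 Hz.
2 Hz ≤ fs/2 = 22 Hz, appears at 2 Hz.
144 Hz mod fs = 12 Hz.
12 Hz ≤ fs/2 = 22 Hz, appears at 12 Hz.
120 Hz and 144 Hz both map to 12 Hz.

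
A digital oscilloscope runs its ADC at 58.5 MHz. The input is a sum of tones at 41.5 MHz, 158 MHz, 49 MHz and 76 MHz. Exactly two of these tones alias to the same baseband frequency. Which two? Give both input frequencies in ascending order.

fs/2 = 29.25 MHz.
41.5 MHz > fs/2 = 29.25 MHz, folds to fs − 41.5 MHz = 17 MHz.
158 MHz mod fs = 41 MHz.
41 MHz > fs/2 = 29.25 MHz, folds to fs − 41 MHz = 17.5 MHz.
49 MHz > fs/2 = 29.25 MHz, folds to fs − 49 MHz = 9.5 MHz.
76 MHz mod fs = 17.5 MHz.
17.5 MHz ≤ fs/2 = 29.25 MHz, appears at 17.5 MHz.
76 MHz and 158 MHz both map to 17.5 MHz.

76 MHz, 158 MHz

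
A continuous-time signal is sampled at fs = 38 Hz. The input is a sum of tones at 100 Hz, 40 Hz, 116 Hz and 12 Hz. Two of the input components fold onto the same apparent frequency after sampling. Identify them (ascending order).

40 Hz, 116 Hz

fs/2 = 19 Hz.
100 Hz mod fs = 24 Hz.
24 Hz > fs/2 = 19 Hz, folds to fs − 24 Hz = 14 Hz.
40 Hz mod fs = 2 Hz.
2 Hz ≤ fs/2 = 19 Hz, appears at 2 Hz.
116 Hz mod fs = 2 Hz.
2 Hz ≤ fs/2 = 19 Hz, appears at 2 Hz.
12 Hz ≤ fs/2 = 19 Hz, passes unchanged.
40 Hz and 116 Hz both map to 2 Hz.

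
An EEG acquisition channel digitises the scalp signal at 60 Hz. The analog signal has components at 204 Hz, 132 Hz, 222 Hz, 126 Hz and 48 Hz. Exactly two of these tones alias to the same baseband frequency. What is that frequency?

fs/2 = 30 Hz.
204 Hz mod fs = 24 Hz.
24 Hz ≤ fs/2 = 30 Hz, appears at 24 Hz.
132 Hz mod fs = 12 Hz.
12 Hz ≤ fs/2 = 30 Hz, appears at 12 Hz.
222 Hz mod fs = 42 Hz.
42 Hz > fs/2 = 30 Hz, folds to fs − 42 Hz = 18 Hz.
126 Hz mod fs = 6 Hz.
6 Hz ≤ fs/2 = 30 Hz, appears at 6 Hz.
48 Hz > fs/2 = 30 Hz, folds to fs − 48 Hz = 12 Hz.
48 Hz and 132 Hz both map to 12 Hz.

12 Hz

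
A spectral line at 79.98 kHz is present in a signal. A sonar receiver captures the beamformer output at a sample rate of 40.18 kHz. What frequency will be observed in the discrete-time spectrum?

79.98 kHz mod fs = 39.8 kHz.
39.8 kHz > fs/2 = 20.09 kHz, folds to fs − 39.8 kHz = 0.38 kHz.

0.38 kHz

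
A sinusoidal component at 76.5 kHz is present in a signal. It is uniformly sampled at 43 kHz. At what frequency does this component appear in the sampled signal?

76.5 kHz mod fs = 33.5 kHz.
33.5 kHz > fs/2 = 21.5 kHz, folds to fs − 33.5 kHz = 9.5 kHz.

9.5 kHz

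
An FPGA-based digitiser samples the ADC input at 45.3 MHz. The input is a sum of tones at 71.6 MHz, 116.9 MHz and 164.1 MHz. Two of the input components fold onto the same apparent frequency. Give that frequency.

19 MHz

fs/2 = 22.65 MHz.
71.6 MHz mod fs = 26.3 MHz.
26.3 MHz > fs/2 = 22.65 MHz, folds to fs − 26.3 MHz = 19 MHz.
116.9 MHz mod fs = 26.3 MHz.
26.3 MHz > fs/2 = 22.65 MHz, folds to fs − 26.3 MHz = 19 MHz.
164.1 MHz mod fs = 28.2 MHz.
28.2 MHz > fs/2 = 22.65 MHz, folds to fs − 28.2 MHz = 17.1 MHz.
71.6 MHz and 116.9 MHz both map to 19 MHz.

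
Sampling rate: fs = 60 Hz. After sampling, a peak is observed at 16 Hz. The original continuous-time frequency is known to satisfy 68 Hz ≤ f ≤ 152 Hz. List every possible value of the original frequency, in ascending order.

Frequencies that alias to 16 Hz are k·fs ± 16 Hz for integer k ≥ 0.
k=0: 16 Hz.
k=1: 44 Hz, 76 Hz.
k=2: 104 Hz, 136 Hz.
k=3: 164 Hz, 196 Hz.
Within [68 Hz, 152 Hz]: 76 Hz, 104 Hz, 136 Hz.

76 Hz, 104 Hz, 136 Hz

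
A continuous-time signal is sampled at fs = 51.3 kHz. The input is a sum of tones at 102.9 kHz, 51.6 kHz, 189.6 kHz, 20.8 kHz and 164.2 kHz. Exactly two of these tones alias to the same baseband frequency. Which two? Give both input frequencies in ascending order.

fs/2 = 25.65 kHz.
102.9 kHz mod fs = 0.3 kHz.
0.3 kHz ≤ fs/2 = 25.65 kHz, appears at 0.3 kHz.
51.6 kHz mod fs = 0.3 kHz.
0.3 kHz ≤ fs/2 = 25.65 kHz, appears at 0.3 kHz.
189.6 kHz mod fs = 35.7 kHz.
35.7 kHz > fs/2 = 25.65 kHz, folds to fs − 35.7 kHz = 15.6 kHz.
20.8 kHz ≤ fs/2 = 25.65 kHz, passes unchanged.
164.2 kHz mod fs = 10.3 kHz.
10.3 kHz ≤ fs/2 = 25.65 kHz, appears at 10.3 kHz.
51.6 kHz and 102.9 kHz both map to 0.3 kHz.

51.6 kHz, 102.9 kHz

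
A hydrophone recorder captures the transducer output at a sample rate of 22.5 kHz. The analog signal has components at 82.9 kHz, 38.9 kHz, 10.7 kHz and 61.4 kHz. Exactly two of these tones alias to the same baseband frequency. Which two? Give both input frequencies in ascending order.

38.9 kHz, 61.4 kHz

fs/2 = 11.25 kHz.
82.9 kHz mod fs = 15.4 kHz.
15.4 kHz > fs/2 = 11.25 kHz, folds to fs − 15.4 kHz = 7.1 kHz.
38.9 kHz mod fs = 16.4 kHz.
16.4 kHz > fs/2 = 11.25 kHz, folds to fs − 16.4 kHz = 6.1 kHz.
10.7 kHz ≤ fs/2 = 11.25 kHz, passes unchanged.
61.4 kHz mod fs = 16.4 kHz.
16.4 kHz > fs/2 = 11.25 kHz, folds to fs − 16.4 kHz = 6.1 kHz.
38.9 kHz and 61.4 kHz both map to 6.1 kHz.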